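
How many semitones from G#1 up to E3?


Step by step:
Absolute semitone position = octave×12 + chromatic position
G#1: 1×12 + 8 = 20
E3: 3×12 + 4 = 40
Difference = 40 - 20 = 20
= 20 semitones


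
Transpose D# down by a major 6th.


Working:
major 6th: 6 letter names, 9 semitones
Letter: D - 5 → F
Pitch: D# - 9 semitones, spelled as an F → F#
= F#


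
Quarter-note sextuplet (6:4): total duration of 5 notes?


Step by step:
Sextuplet: 6 notes occupy the space of 4 quarter notes
Space = 4 × 1 = 4 beats
Each sextuplet note = 4 / 6 = 2/3 beats
5 notes = 5 × 2/3 = 10/3
= 10/3 beats


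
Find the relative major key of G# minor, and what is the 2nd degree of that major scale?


Step by step:
The relative major shares the key signature and is a minor 3rd above the minor tonic
A minor 3rd above G# is B
→ relative major of G# minor is B major
B major scale: B C# D# E F# G# A#
= B major; 2nd degree = C#


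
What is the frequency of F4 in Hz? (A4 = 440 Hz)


f = 440 × 2^(n/12) where n = semitones from A4
F4: -4 semitones from A4
f = 440 × 2^(-4/12)
f = 349.23 Hz


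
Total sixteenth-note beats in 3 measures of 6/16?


Time signature 6/16: the bottom number 16 means the sixteenth note gets one count
The top number 6 means 6 sixteenth-note beats per measure
Total = 6 × 3 measures
= 18 sixteenth-note beats


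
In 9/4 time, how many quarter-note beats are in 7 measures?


Reasoning:
Time signature 9/4: the bottom number 4 means the quarter note gets one count
The top number 9 means 9 quarter-note beats per measure
Total = 9 × 7 measures
= 63 quarter-note beats


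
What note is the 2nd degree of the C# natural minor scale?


Step by step:
Natural minor scale pattern: W-H-W-W-H-W-W (2-1-2-2-1-2-2 semitones)
Starting from C#:
  C# + 2 semitones → D#
  D# + 1 semitone → E
  E + 2 semitones → F#
  F# + 2 semitones → G#
  G# + 1 semitone → A
  A + 2 semitones → B
  B + 2 semitones → C#
Scale: C# D# E F# G# A B
Degree 2 = D#


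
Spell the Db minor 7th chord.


Reasoning:
Minor 7th chord = root + minor 3rd + perfect 5th + minor 7th
Seventh chords stack in thirds, so the letter names are D-F-A-C
Root: Db
Minor 3rd above Db: Fb
Perfect 5th above Db: Ab
Minor 7th above Db: Cb
Chord = Db Fb Ab Cb


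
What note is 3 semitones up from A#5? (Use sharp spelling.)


Let's work it out.
A#5: chromatic position 10 in octave 5 → absolute = 5×12 + 10 = 70
Transpose up 3: 70 + 3 = 73
73 = 6×12 + 1 → C# in octave 6
Result = C#6


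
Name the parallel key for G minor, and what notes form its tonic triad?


Solution.
Parallel keys share the same tonic but differ in mode
G minor → parallel is G major
Tonic triad of G major = G B D
= G major; triad = G B D


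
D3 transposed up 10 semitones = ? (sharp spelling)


Reasoning:
D3: chromatic position 2 in octave 3 → absolute = 3×12 + 2 = 38
Transpose up 10: 38 + 10 = 48
48 = 4×12 + 0 → C in octave 4
Result = C4


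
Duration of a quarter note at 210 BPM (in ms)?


Solution.
One quarter-note beat = 60000 / BPM = 60000 / 210 ms
Duration = 60000 / 210
= 285.7 ms


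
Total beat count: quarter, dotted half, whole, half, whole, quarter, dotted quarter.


Working:
Beat values:
  quarter = 1 beat
  dotted half = 3 beats
  whole = 4 beats
  half = 2 beats
  whole = 4 beats
  quarter = 1 beat
  dotted quarter = 1.5 beats
Sum = 1 + 3 + 4 + 2 + 4 + 1 + 1.5
= 16.5 beats


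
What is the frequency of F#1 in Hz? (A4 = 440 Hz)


Let's work it out.
f = 440 × 2^(n/12) where n = semitones from A4
F#1: -39 semitones from A4
f = 440 × 2^(-39/12)
f = 46.25 Hz


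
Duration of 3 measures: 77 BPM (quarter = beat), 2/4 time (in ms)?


Quarter-note beat duration = 60000 / 77 ms
Beats per measure (2/4) = 2
One measure = 2 × 60000 / 77 = 120000 / 77 ms
3 measures = 3 × 120000 / 77 = 360000 / 77
= 4675.3 ms


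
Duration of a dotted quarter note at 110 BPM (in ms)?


Solution.
One quarter-note beat = 60000 / BPM = 60000 / 110 ms
Dotted quarter note = 3/2 × quarter note
Duration = 3/2 × 60000 / 110 = 90000 / 110
= 818.2 ms


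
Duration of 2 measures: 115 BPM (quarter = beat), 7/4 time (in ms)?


Step by step:
Quarter-note beat duration = 60000 / 115 ms
Beats per measure (7/4) = 7
One measure = 7 × 60000 / 115 = 420000 / 115 ms
2 measures = 2 × 420000 / 115 = 840000 / 115
= 7304.3 ms


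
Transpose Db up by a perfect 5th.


perfect 5th: 5 letter names, 7 semitones
Letter: D + 4 → A
Pitch: Db + 7 semitones, spelled as an A → Ab
= Ab


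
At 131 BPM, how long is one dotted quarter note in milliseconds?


Step by step:
One quarter-note beat = 60000 / BPM = 60000 / 131 ms
Dotted quarter note = 3/2 × quarter note
Duration = 3/2 × 60000 / 131 = 90000 / 131
= 687.0 ms


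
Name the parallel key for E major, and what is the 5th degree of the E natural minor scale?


Working:
Parallel keys share the same tonic but differ in mode
E major → parallel is E minor
E natural minor scale: E F# G A B C D
= E minor; 5th degree = B


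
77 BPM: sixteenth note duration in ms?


Reasoning:
One quarter-note beat = 60000 / BPM = 60000 / 77 ms
Sixteenth note = 1/4 × quarter note
Duration = 1/4 × 60000 / 77 = 15000 / 77
= 194.8 ms


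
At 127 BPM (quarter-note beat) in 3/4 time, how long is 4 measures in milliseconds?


Step by step:
Quarter-note beat duration = 60000 / 127 ms
Beats per measure (3/4) = 3
One measure = 3 × 60000 / 127 = 180000 / 127 ms
4 measures = 4 × 180000 / 127 = 720000 / 127
= 5669.3 ms


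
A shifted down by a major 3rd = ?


Working:
major 3rd: 3 letter names, 4 semitones
Letter: A - 2 → F
Pitch: A - 4 semitones, spelled as an F → F
= F


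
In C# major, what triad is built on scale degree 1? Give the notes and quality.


C# major scale: C# D# E# F# G# A# B#
Diatonic triad on degree 1 stacks scale notes 1, 3, 5: C# E# G#
C#→E# = 4 semitones; C#→G# = 7 semitones → major triad
= C# E# G# (major)


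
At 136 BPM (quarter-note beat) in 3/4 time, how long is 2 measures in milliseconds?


Let's work it out.
Quarter-note beat duration = 60000 / 136 ms
Beats per measure (3/4) = 3
One measure = 3 × 60000 / 136 = 180000 / 136 ms
2 measures = 2 × 180000 / 136 = 360000 / 136
= 2647.1 ms


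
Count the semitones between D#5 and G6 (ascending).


Absolute semitone position = octave×12 + chromatic position
D#5: 5×12 + 3 = 63
G6: 6×12 + 7 = 79
Difference = 79 - 63 = 16
= 16 semitones


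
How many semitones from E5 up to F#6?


Working:
Absolute semitone position = octave×12 + chromatic position
E5: 5×12 + 4 = 64
F#6: 6×12 + 6 = 78
Difference = 78 - 64 = 14
= 14 semitones


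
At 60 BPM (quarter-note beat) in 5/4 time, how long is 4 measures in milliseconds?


Quarter-note beat duration = 60000 / 60 ms
Beats per measure (5/4) = 5
One measure = 5 × 60000 / 60 = 300000 / 60 ms
4 measures = 4 × 300000 / 60 = 1200000 / 60
= 20000.0 ms


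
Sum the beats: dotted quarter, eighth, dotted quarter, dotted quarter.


Beat values:
  dotted quarter = 1.5 beats
  eighth = 0.5 beats
  dotted quarter = 1.5 beats
  dotted quarter = 1.5 beats
Sum = 1.5 + 0.5 + 1.5 + 1.5
= 5 beats


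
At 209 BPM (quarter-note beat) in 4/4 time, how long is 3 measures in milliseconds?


Quarter-note beat duration = 60000 / 209 ms
Beats per measure (4/4) = 4
One measure = 4 × 60000 / 209 = 240000 / 209 ms
3 measures = 3 × 240000 / 209 = 720000 / 209
= 3445.0 ms


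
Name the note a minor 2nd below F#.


Reasoning:
A 2nd spans 2 letter names, so from F we land on E
A minor 2nd = 1 semitone below F#
Spell E at that pitch: E#
= E#


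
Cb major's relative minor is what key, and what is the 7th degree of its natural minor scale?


The relative minor shares the major's key signature and starts on its 6th degree
6th degree = a major 6th above the tonic; a major 6th above Cb is Ab
→ relative minor of Cb major is Ab minor
Ab natural minor scale: Ab Bb Cb Db Eb Fb Gb
= Ab minor; 7th degree = Gb


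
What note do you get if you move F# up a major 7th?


Let's work it out.
major 7th: 7 letter names, 11 semitones
Letter: F + 6 → E
Pitch: F# + 11 semitones, spelled as an E → E#
= E#


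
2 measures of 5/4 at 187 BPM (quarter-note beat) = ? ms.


Quarter-note beat duration = 60000 / 187 ms
Beats per measure (5/4) = 5
One measure = 5 × 60000 / 187 = 300000 / 187 ms
2 measures = 2 × 300000 / 187 = 600000 / 187
= 3208.6 ms


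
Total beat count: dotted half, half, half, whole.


Solution.
Beat values:
  dotted half = 3 beats
  half = 2 beats
  half = 2 beats
  whole = 4 beats
Sum = 3 + 2 + 2 + 4
= 11 beats


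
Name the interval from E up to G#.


Letter names: E → G spans 3 letter names → a 3rd
Semitones: E → G# = 4 half-steps
A 3rd of 4 semitones is a major 3rd
= major 3rd


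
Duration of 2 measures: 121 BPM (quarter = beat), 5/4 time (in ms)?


Working:
Quarter-note beat duration = 60000 / 121 ms
Beats per measure (5/4) = 5
One measure = 5 × 60000 / 121 = 300000 / 121 ms
2 measures = 2 × 300000 / 121 = 600000 / 121
= 4958.7 ms


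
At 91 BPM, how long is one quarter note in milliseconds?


One quarter-note beat = 60000 / BPM = 60000 / 91 ms
Duration = 60000 / 91
= 659.3 ms


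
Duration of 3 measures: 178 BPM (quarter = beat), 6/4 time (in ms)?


Working:
Quarter-note beat duration = 60000 / 178 ms
Beats per measure (6/4) = 6
One measure = 6 × 60000 / 178 = 360000 / 178 ms
3 measures = 3 × 360000 / 178 = 1080000 / 178
= 6067.4 ms


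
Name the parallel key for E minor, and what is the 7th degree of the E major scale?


Reasoning:
Parallel keys share the same tonic but differ in mode
E minor → parallel is E major
E major scale: E F# G# A B C# D#
= E major; 7th degree = D#


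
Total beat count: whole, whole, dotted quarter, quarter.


Solution.
Beat values:
  whole = 4 beats
  whole = 4 beats
  dotted quarter = 1.5 beats
  quarter = 1 beat
Sum = 4 + 4 + 1.5 + 1
= 10.5 beats


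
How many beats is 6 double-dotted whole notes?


Step by step:
Base whole note = 4 beats
Dot 1 adds half the previous value: +2
Dot 2 adds half the previous value: +1
One double-dotted whole = 4 + 2 + 1 = 7
6 of them = 6 × 7 = 42
= 42 beats


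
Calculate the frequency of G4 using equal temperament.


f = 440 × 2^(n/12) where n = semitones from A4
G4: -2 semitones from A4
f = 440 × 2^(-2/12)
f = 392.00 Hz


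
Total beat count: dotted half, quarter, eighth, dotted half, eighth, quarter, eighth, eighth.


Beat values:
  dotted half = 3 beats
  quarter = 1 beat
  eighth = 0.5 beats
  dotted half = 3 beats
  eighth = 0.5 beats
  quarter = 1 beat
  eighth = 0.5 beats
  eighth = 0.5 beats
Sum = 3 + 1 + 0.5 + 3 + 0.5 + 1 + 0.5 + 0.5
= 10 beats


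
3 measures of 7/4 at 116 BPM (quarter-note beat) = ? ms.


Quarter-note beat duration = 60000 / 116 ms
Beats per measure (7/4) = 7
One measure = 7 × 60000 / 116 = 420000 / 116 ms
3 measures = 3 × 420000 / 116 = 1260000 / 116
= 10862.1 ms


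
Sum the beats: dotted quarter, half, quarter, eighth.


Beat values:
  dotted quarter = 1.5 beats
  half = 2 beats
  quarter = 1 beat
  eighth = 0.5 beats
Sum = 1.5 + 2 + 1 + 0.5
= 5 beats


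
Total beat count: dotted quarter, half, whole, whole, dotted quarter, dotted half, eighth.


Beat values:
  dotted quarter = 1.5 beats
  half = 2 beats
  whole = 4 beats
  whole = 4 beats
  dotted quarter = 1.5 beats
  dotted half = 3 beats
  eighth = 0.5 beats
Sum = 1.5 + 2 + 4 + 4 + 1.5 + 3 + 0.5
= 16.5 beats


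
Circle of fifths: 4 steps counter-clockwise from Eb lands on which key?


Each counter-clockwise step moves down a perfect 5th (= up a perfect 4th)
From Eb: Eb → Ab → Db → F#/Gb → B
= B


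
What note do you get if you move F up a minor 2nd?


Reasoning:
minor 2nd: 2 letter names, 1 semitones
Letter: F + 1 → G
Pitch: F + 1 semitones, spelled as a G → Gb
= Gb


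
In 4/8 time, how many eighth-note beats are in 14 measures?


Time signature 4/8: the bottom number 8 means the eighth note gets one count
The top number 4 means 4 eighth-note beats per measure
Total = 4 × 14 measures
= 56 eighth-note beats


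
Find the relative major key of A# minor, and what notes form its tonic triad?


The relative major shares the key signature and is a minor 3rd above the minor tonic
A minor 3rd above A# is C#
→ relative major of A# minor is C# major
Tonic triad of C# major = root + major 3rd + perfect 5th = C# E# G#
= C# major; triad = C# E# G#


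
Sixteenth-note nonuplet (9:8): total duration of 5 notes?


Let's work it out.
Nonuplet: 9 notes occupy the space of 8 sixteenth notes
Space = 8 × 1/4 = 2 beats
Each nonuplet note = 2 / 9 = 2/9 beats
5 notes = 5 × 2/9 = 10/9
= 10/9 beats


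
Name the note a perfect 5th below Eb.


Let's work it out.
A 5th spans 5 letter names, so from E we land on A
A perfect 5th = 7 semitones below Eb
Spell A at that pitch: Ab
= Ab


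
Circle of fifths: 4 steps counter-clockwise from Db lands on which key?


Reasoning:
Each counter-clockwise step moves down a perfect 5th (= up a perfect 4th)
From Db: Db → F#/Gb → B → E → A
= A


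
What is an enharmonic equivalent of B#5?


Enharmonic notes sound the same pitch but are spelled with different letter names
B# and C name the same pitch class
Octave numbers change at C, so B#5 = C6
= C6


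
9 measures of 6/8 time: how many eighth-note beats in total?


Solution.
Time signature 6/8: the bottom number 8 means the eighth note gets one count
The top number 6 means 6 eighth-note beats per measure
Total = 6 × 9 measures
= 54 eighth-note beats


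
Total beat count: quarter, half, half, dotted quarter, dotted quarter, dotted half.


Beat values:
  quarter = 1 beat
  half = 2 beats
  half = 2 beats
  dotted quarter = 1.5 beats
  dotted quarter = 1.5 beats
  dotted half = 3 beats
Sum = 1 + 2 + 2 + 1.5 + 1.5 + 3
= 11 beats


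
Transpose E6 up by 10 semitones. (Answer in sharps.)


E6: chromatic position 4 in octave 6 → absolute = 6×12 + 4 = 76
Transpose up 10: 76 + 10 = 86
86 = 7×12 + 2 → D in octave 7
Result = D7


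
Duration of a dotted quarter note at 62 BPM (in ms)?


Step by step:
One quarter-note beat = 60000 / BPM = 60000 / 62 ms
Dotted quarter note = 3/2 × quarter note
Duration = 3/2 × 60000 / 62 = 90000 / 62
= 1451.6 ms


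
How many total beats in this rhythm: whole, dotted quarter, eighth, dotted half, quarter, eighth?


Step by step:
Beat values:
  whole = 4 beats
  dotted quarter = 1.5 beats
  eighth = 0.5 beats
  dotted half = 3 beats
  quarter = 1 beat
  eighth = 0.5 beats
Sum = 4 + 1.5 + 0.5 + 3 + 1 + 0.5
= 10.5 beats


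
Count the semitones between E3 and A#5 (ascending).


Step by step:
Absolute semitone position = octave×12 + chromatic position
E3: 3×12 + 4 = 40
A#5: 5×12 + 10 = 70
Difference = 70 - 40 = 30
= 30 semitones


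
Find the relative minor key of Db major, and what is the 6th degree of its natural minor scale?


Working:
The relative minor shares the major's key signature and starts on its 6th degree
6th degree = a major 6th above the tonic; a major 6th above Db is Bb
→ relative minor of Db major is Bb minor
Bb natural minor scale: Bb C Db Eb F Gb Ab
= Bb minor; 6th degree = Gb


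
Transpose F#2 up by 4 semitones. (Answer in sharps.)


F#2: chromatic position 6 in octave 2 → absolute = 2×12 + 6 = 30
Transpose up 4: 30 + 4 = 34
34 = 2×12 + 10 → A# in octave 2
Result = A#2


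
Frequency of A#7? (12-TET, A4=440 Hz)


Reasoning:
f = 440 × 2^(n/12) where n = semitones from A4
A#7: 37 semitones from A4
f = 440 × 2^(37/12)
f = 3729.31 Hz


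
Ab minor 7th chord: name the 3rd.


Solution.
Minor 7th chord = root + minor 3rd + perfect 5th + minor 7th
Seventh chords stack in thirds, so the letter names are A-C-E-G
Root: Ab
Minor 3rd above Ab: Cb
Perfect 5th above Ab: Eb
Minor 7th above Ab: Gb
The 3rd = Cb


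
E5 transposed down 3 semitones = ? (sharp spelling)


Reasoning:
E5: chromatic position 4 in octave 5 → absolute = 5×12 + 4 = 64
Transpose down 3: 64 - 3 = 61
61 = 5×12 + 1 → C# in octave 5
Result = C#5


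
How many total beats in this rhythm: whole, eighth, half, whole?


Beat values:
  whole = 4 beats
  eighth = 0.5 beats
  half = 2 beats
  whole = 4 beats
Sum = 4 + 0.5 + 2 + 4
= 10.5 beats


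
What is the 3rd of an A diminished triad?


Let's work it out.
Diminished triad = root + minor 3rd (3 semitones) + diminished 5th (6 semitones)
A triad on A stacks thirds, so the chord tones use letter names A-C-E
Root: A
Minor 3rd above A: C
Diminished 5th above A: Eb
The 3rd = C


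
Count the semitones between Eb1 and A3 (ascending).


Reasoning:
Absolute semitone position = octave×12 + chromatic position
Eb1: 1×12 + 3 = 15
A3: 3×12 + 9 = 45
Difference = 45 - 15 = 30
= 30 semitones


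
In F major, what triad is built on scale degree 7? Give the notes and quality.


Step by step:
F major scale: F G A Bb C D E
Diatonic triad on degree 7 stacks scale notes 7, 2, 4: E G Bb
E→G = 3 semitones; E→Bb = 6 semitones → diminished triad
= E G Bb (diminished)


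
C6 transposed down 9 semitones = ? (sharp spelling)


Step by step:
C6: chromatic position 0 in octave 6 → absolute = 6×12 + 0 = 72
Transpose down 9: 72 - 9 = 63
63 = 5×12 + 3 → D# in octave 5
Result = D#5


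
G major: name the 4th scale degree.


Step by step:
Major scale pattern: W-W-H-W-W-W-H (2-2-1-2-2-2-1 semitones)
Starting from G:
  G + 2 semitones → A
  A + 2 semitones → B
  B + 1 semitone → C
  C + 2 semitones → D
  D + 2 semitones → E
  E + 2 semitones → F#
  F# + 1 semitone → G
Scale: G A B C D E F#
Degree 4 = C


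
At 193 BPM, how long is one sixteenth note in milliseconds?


One quarter-note beat = 60000 / BPM = 60000 / 193 ms
Sixteenth note = 1/4 × quarter note
Duration = 1/4 × 60000 / 193 = 15000 / 193
= 77.7 ms


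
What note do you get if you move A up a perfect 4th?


Step by step:
perfect 4th: 4 letter names, 5 semitones
Letter: A + 3 → D
Pitch: A + 5 semitones, spelled as a D → D
= D


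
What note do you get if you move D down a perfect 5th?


perfect 5th: 5 letter names, 7 semitones
Letter: D - 4 → G
Pitch: D - 7 semitones, spelled as a G → G
= G


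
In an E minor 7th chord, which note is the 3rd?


Let's work it out.
Minor 7th chord = root + minor 3rd + perfect 5th + minor 7th
Seventh chords stack in thirds, so the letter names are E-G-B-D
Root: E
Minor 3rd above E: G
Perfect 5th above E: B
Minor 7th above E: D
The 3rd = G


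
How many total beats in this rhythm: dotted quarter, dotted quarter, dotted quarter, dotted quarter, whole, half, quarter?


Step by step:
Beat values:
  dotted quarter = 1.5 beats
  dotted quarter = 1.5 beats
  dotted quarter = 1.5 beats
  dotted quarter = 1.5 beats
  whole = 4 beats
  half = 2 beats
  quarter = 1 beat
Sum = 1.5 + 1.5 + 1.5 + 1.5 + 4 + 2 + 1
= 13 beats


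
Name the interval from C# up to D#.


Letter names: C → D spans 2 letter names → a 2nd
Semitones: C# → D# = 2 half-steps
A 2nd of 2 semitones is a major 2nd
= major 2nd


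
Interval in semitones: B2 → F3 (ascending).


Absolute semitone position = octave×12 + chromatic position
B2: 2×12 + 11 = 35
F3: 3×12 + 5 = 41
Difference = 41 - 35 = 6
= 6 semitones


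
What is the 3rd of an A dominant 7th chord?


Working:
Dominant 7th chord = root + major 3rd + perfect 5th + minor 7th
Seventh chords stack in thirds, so the letter names are A-C-E-G
Root: A
Major 3rd above A: C#
Perfect 5th above A: E
Minor 7th above A: G
The 3rd = C#


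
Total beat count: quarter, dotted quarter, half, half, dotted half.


Let's work it out.
Beat values:
  quarter = 1 beat
  dotted quarter = 1.5 beats
  half = 2 beats
  half = 2 beats
  dotted half = 3 beats
Sum = 1 + 1.5 + 2 + 2 + 3
= 9.5 beats


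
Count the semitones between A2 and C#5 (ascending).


Solution.
Absolute semitone position = octave×12 + chromatic position
A2: 2×12 + 9 = 33
C#5: 5×12 + 1 = 61
Difference = 61 - 33 = 28
= 28 semitones


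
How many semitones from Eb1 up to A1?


Working:
Absolute semitone position = octave×12 + chromatic position
Eb1: 1×12 + 3 = 15
A1: 1×12 + 9 = 21
Difference = 21 - 15 = 6
= 6 semitones


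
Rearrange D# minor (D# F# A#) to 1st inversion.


Reasoning:
Root position: D# F# A#
1st inversion: move root up an octave
Bass note: F#
Notes (bottom to top) = F# A# D#


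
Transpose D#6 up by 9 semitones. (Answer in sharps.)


Working:
D#6: chromatic position 3 in octave 6 → absolute = 6×12 + 3 = 75
Transpose up 9: 75 + 9 = 84
84 = 7×12 + 0 → C in octave 7
Result = C7


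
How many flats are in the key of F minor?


Working:
Flat minor keys: A(0), D(1), G(2), C(3), F(4), Bb(5), Eb(6), Ab(7)
F minor has 4 flats
Order of flats: Bb Eb Ab Db Gb Cb Fb → first 4: Bb, Eb, Ab, Db
= 4 flats


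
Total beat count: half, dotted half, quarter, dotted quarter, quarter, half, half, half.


Beat values:
  half = 2 beats
  dotted half = 3 beats
  quarter = 1 beat
  dotted quarter = 1.5 beats
  quarter = 1 beat
  half = 2 beats
  half = 2 beats
  half = 2 beats
Sum = 2 + 3 + 1 + 1.5 + 1 + 2 + 2 + 2
= 14.5 beats


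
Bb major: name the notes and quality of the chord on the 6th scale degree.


Bb major scale: Bb C D Eb F G A
Diatonic triad on degree 6 stacks scale notes 6, 1, 3: G Bb D
G→Bb = 3 semitones; G→D = 7 semitones → minor triad
= G Bb D (minor)


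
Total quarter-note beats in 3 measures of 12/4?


Solution.
Time signature 12/4: the bottom number 4 means the quarter note gets one count
The top number 12 means 12 quarter-note beats per measure
Total = 12 × 3 measures
= 36 quarter-note beats


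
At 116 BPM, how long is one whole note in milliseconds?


Solution.
One quarter-note beat = 60000 / BPM = 60000 / 116 ms
Whole note = 4 × quarter note
Duration = 4 × 60000 / 116 = 240000 / 116
= 2069.0 ms


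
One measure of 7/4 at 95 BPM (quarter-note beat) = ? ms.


Reasoning:
Quarter-note beat duration = 60000 / 95 ms
Beats per measure (7/4) = 7
One measure = 7 × 60000 / 95 = 420000 / 95 ms
= 4421.1 ms


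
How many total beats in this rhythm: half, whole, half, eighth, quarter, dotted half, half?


Solution.
Beat values:
  half = 2 beats
  whole = 4 beats
  half = 2 beats
  eighth = 0.5 beats
  quarter = 1 beat
  dotted half = 3 beats
  half = 2 beats
Sum = 2 + 4 + 2 + 0.5 + 1 + 3 + 2
= 14.5 beats


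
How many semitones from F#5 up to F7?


Let's work it out.
Absolute semitone position = octave×12 + chromatic position
F#5: 5×12 + 6 = 66
F7: 7×12 + 5 = 89
Difference = 89 - 66 = 23
= 23 semitones


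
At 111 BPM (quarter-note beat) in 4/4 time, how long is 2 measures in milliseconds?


Quarter-note beat duration = 60000 / 111 ms
Beats per measure (4/4) = 4
One measure = 4 × 60000 / 111 = 240000 / 111 ms
2 measures = 2 × 240000 / 111 = 480000 / 111
= 4324.3 ms


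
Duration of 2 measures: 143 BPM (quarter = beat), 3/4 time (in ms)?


Reasoning:
Quarter-note beat duration = 60000 / 143 ms
Beats per measure (3/4) = 3
One measure = 3 × 60000 / 143 = 180000 / 143 ms
2 measures = 2 × 180000 / 143 = 360000 / 143
= 2517.5 ms


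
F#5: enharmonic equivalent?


Step by step:
Enharmonic notes sound the same pitch but are spelled with different letter names
F# and Gb name the same pitch class
= Gb5


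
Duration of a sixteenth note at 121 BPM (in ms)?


Solution.
One quarter-note beat = 60000 / BPM = 60000 / 121 ms
Sixteenth note = 1/4 × quarter note
Duration = 1/4 × 60000 / 121 = 15000 / 121
= 124.0 ms


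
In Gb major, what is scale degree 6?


Reasoning:
Major scale pattern: W-W-H-W-W-W-H (2-2-1-2-2-2-1 semitones)
Starting from Gb:
  Gb + 2 semitones → Ab
  Ab + 2 semitones → Bb
  Bb + 1 semitone → Cb
  Cb + 2 semitones → Db
  Db + 2 semitones → Eb
  Eb + 2 semitones → F
  F + 1 semitone → Gb
Scale: Gb Ab Bb Cb Db Eb F
Degree 6 = Eb


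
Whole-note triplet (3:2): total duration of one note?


Step by step:
Triplet: 3 notes occupy the space of 2 whole notes
Space = 2 × 4 = 8 beats
Each triplet note = 8 / 3 = 8/3 beats
= 8/3 beats


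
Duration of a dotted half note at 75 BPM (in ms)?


One quarter-note beat = 60000 / BPM = 60000 / 75 ms
Dotted half note = 3 × quarter note
Duration = 3 × 60000 / 75 = 180000 / 75
= 2400.0 ms


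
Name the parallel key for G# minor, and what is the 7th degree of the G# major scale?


Working:
Parallel keys share the same tonic but differ in mode
G# minor → parallel is G# major
G# major scale: G# A# B# C# D# E# F##
= G# major; 7th degree = F##


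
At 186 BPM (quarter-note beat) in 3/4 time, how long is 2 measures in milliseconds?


Quarter-note beat duration = 60000 / 186 ms
Beats per measure (3/4) = 3
One measure = 3 × 60000 / 186 = 180000 / 186 ms
2 measures = 2 × 180000 / 186 = 360000 / 186
= 1935.5 ms


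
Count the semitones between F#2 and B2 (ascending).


Absolute semitone position = octave×12 + chromatic position
F#2: 2×12 + 6 = 30
B2: 2×12 + 11 = 35
Difference = 35 - 30 = 5
= 5 semitones


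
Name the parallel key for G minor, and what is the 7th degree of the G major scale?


Let's work it out.
Parallel keys share the same tonic but differ in mode
G minor → parallel is G major
G major scale: G A B C D E F#
= G major; 7th degree = F#


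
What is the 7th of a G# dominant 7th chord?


Reasoning:
Dominant 7th chord = root + major 3rd + perfect 5th + minor 7th
Seventh chords stack in thirds, so the letter names are G-B-D-F
Root: G#
Major 3rd above G#: B#
Perfect 5th above G#: D#
Minor 7th above G#: F#
The 7th = F#


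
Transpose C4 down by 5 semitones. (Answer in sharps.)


Working:
C4: chromatic position 0 in octave 4 → absolute = 4×12 + 0 = 48
Transpose down 5: 48 - 5 = 43
43 = 3×12 + 7 → G in octave 3
Result = G3


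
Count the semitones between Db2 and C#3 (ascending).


Working:
Absolute semitone position = octave×12 + chromatic position
Db2: 2×12 + 1 = 25
C#3: 3×12 + 1 = 37
Difference = 37 - 25 = 12
= 12 semitones


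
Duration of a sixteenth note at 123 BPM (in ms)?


Working:
One quarter-note beat = 60000 / BPM = 60000 / 123 ms
Sixteenth note = 1/4 × quarter note
Duration = 1/4 × 60000 / 123 = 15000 / 123
= 122.0 ms


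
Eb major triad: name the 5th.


Let's work it out.
Major triad = root + major 3rd (4 semitones) + perfect 5th (7 semitones)
A triad on Eb stacks thirds, so the chord tones use letter names E-G-B
Root: Eb
Major 3rd above Eb: G
Perfect 5th above Eb: Bb
The 5th = Bb


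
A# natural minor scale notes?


Let's work it out.
Natural minor scale pattern: W-H-W-W-H-W-W (2-1-2-2-1-2-2 semitones)
Starting from A#:
  A# + 2 semitones → B#
  B# + 1 semitone → C#
  C# + 2 semitones → D#
  D# + 2 semitones → E#
  E# + 1 semitone → F#
  F# + 2 semitones → G#
  G# + 2 semitones → A#
Scale = A# B# C# D# E# F# G#


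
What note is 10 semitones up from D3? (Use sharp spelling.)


D3: chromatic position 2 in octave 3 → absolute = 3×12 + 2 = 38
Transpose up 10: 38 + 10 = 48
48 = 4×12 + 0 → C in octave 4
Result = C4


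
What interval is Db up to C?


Reasoning:
Letter names: D → C spans 7 letter names → a 7th
Semitones: Db → C = 11 half-steps
A 7th of 11 semitones is a major 7th
= major 7th


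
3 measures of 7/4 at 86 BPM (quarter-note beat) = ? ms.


Quarter-note beat duration = 60000 / 86 ms
Beats per measure (7/4) = 7
One measure = 7 × 60000 / 86 = 420000 / 86 ms
3 measures = 3 × 420000 / 86 = 1260000 / 86
= 14651.2 ms


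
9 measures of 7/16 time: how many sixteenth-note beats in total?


Time signature 7/16: the bottom number 16 means the sixteenth note gets one count
The top number 7 means 7 sixteenth-note beats per measure
Total = 7 × 9 measures
= 63 sixteenth-note beats


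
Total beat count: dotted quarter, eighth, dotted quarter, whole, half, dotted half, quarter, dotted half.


Reasoning:
Beat values:
  dotted quarter = 1.5 beats
  eighth = 0.5 beats
  dotted quarter = 1.5 beats
  whole = 4 beats
  half = 2 beats
  dotted half = 3 beats
  quarter = 1 beat
  dotted half = 3 beats
Sum = 1.5 + 0.5 + 1.5 + 4 + 2 + 3 + 1 + 3
= 16.5 beats


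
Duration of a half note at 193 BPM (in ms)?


One quarter-note beat = 60000 / BPM = 60000 / 193 ms
Half note = 2 × quarter note
Duration = 2 × 60000 / 193 = 120000 / 193
= 621.8 ms


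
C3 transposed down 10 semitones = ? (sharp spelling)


Solution.
C3: chromatic position 0 in octave 3 → absolute = 3×12 + 0 = 36
Transpose down 10: 36 - 10 = 26
26 = 2×12 + 2 → D in octave 2
Result = D2


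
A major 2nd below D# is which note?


Let's work it out.
A 2nd spans 2 letter names, so from D we land on C
A major 2nd = 2 semitones below D#
Spell C at that pitch: C#
= C#


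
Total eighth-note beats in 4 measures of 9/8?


Time signature 9/8: the bottom number 8 means the eighth note gets one count
The top number 9 means 9 eighth-note beats per measure
Total = 9 × 4 measures
= 36 eighth-note beats


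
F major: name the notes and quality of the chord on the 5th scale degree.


Reasoning:
F major scale: F G A Bb C D E
Diatonic triad on degree 5 stacks scale notes 5, 7, 2: C E G
C→E = 4 semitones; C→G = 7 semitones → major triad
= C E G (major)


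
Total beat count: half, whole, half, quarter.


Let's work it out.
Beat values:
  half = 2 beats
  whole = 4 beats
  half = 2 beats
  quarter = 1 beat
Sum = 2 + 4 + 2 + 1
= 9 beats


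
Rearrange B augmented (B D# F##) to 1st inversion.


Step by step:
Root position: B D# F##
1st inversion: move root up an octave
Bass note: D#
Notes (bottom to top) = D# F## B


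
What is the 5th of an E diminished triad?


Reasoning:
Diminished triad = root + minor 3rd (3 semitones) + diminished 5th (6 semitones)
A triad on E stacks thirds, so the chord tones use letter names E-G-B
Root: E
Minor 3rd above E: G
Diminished 5th above E: Bb
The 5th = Bb


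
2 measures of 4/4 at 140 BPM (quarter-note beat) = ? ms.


Reasoning:
Quarter-note beat duration = 60000 / 140 ms
Beats per measure (4/4) = 4
One measure = 4 × 60000 / 140 = 240000 / 140 ms
2 measures = 2 × 240000 / 140 = 480000 / 140
= 3428.6 ms


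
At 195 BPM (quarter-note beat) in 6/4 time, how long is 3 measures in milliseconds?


Quarter-note beat duration = 60000 / 195 ms
Beats per measure (6/4) = 6
One measure = 6 × 60000 / 195 = 360000 / 195 ms
3 measures = 3 × 360000 / 195 = 1080000 / 195
= 5538.5 ms


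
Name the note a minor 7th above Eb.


Solution.
A 7th spans 7 letter names, so from E we land on D
A minor 7th = 10 semitones above Eb
Spell D at that pitch: Db
= Db


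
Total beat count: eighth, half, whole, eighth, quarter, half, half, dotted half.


Working:
Beat values:
  eighth = 0.5 beats
  half = 2 beats
  whole = 4 beats
  eighth = 0.5 beats
  quarter = 1 beat
  half = 2 beats
  half = 2 beats
  dotted half = 3 beats
Sum = 0.5 + 2 + 4 + 0.5 + 1 + 2 + 2 + 3
= 15 beats


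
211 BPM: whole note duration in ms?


Step by step:
One quarter-note beat = 60000 / BPM = 60000 / 211 ms
Whole note = 4 × quarter note
Duration = 4 × 60000 / 211 = 240000 / 211
= 1137.4 ms


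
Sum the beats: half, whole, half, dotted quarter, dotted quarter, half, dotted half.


Let's work it out.
Beat values:
  half = 2 beats
  whole = 4 beats
  half = 2 beats
  dotted quarter = 1.5 beats
  dotted quarter = 1.5 beats
  half = 2 beats
  dotted half = 3 beats
Sum = 2 + 4 + 2 + 1.5 + 1.5 + 2 + 3
= 16 beats


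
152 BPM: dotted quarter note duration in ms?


One quarter-note beat = 60000 / BPM = 60000 / 152 ms
Dotted quarter note = 3/2 × quarter note
Duration = 3/2 × 60000 / 152 = 90000 / 152
= 592.1 ms


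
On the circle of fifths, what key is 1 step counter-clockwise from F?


Step by step:
Each counter-clockwise step moves down a perfect 5th (= up a perfect 4th)
From F: F → Bb
= Bb


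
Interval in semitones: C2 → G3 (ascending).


Working:
Absolute semitone position = octave×12 + chromatic position
C2: 2×12 + 0 = 24
G3: 3×12 + 7 = 43
Difference = 43 - 24 = 19
= 19 semitones


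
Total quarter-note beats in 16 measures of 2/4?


Let's work it out.
Time signature 2/4: the bottom number 4 means the quarter note gets one count
The top number 2 means 2 quarter-note beats per measure
Total = 2 × 16 measures
= 32 quarter-note beats


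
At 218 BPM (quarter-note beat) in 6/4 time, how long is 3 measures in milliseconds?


Step by step:
Quarter-note beat duration = 60000 / 218 ms
Beats per measure (6/4) = 6
One measure = 6 × 60000 / 218 = 360000 / 218 ms
3 measures = 3 × 360000 / 218 = 1080000 / 218
= 4954.1 ms


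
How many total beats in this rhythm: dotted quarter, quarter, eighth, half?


Beat values:
  dotted quarter = 1.5 beats
  quarter = 1 beat
  eighth = 0.5 beats
  half = 2 beats
Sum = 1.5 + 1 + 0.5 + 2
= 5 beats


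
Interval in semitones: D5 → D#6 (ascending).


Absolute semitone position = octave×12 + chromatic position
D5: 5×12 + 2 = 62
D#6: 6×12 + 3 = 75
Difference = 75 - 62 = 13
= 13 semitones


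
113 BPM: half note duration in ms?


One quarter-note beat = 60000 / BPM = 60000 / 113 ms
Half note = 2 × quarter note
Duration = 2 × 60000 / 113 = 120000 / 113
= 1061.9 ms


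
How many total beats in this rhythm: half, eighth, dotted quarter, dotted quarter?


Let's work it out.
Beat values:
  half = 2 beats
  eighth = 0.5 beats
  dotted quarter = 1.5 beats
  dotted quarter = 1.5 beats
Sum = 2 + 0.5 + 1.5 + 1.5
= 5.5 beats


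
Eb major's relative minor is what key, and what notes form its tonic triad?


Working:
The relative minor shares the major's key signature and starts on its 6th degree
6th degree = a major 6th above the tonic; a major 6th above Eb is C
→ relative minor of Eb major is C minor
Tonic triad of C minor = root + minor 3rd + perfect 5th = C Eb G
= C minor; triad = C Eb G


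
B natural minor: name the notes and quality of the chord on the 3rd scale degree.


Solution.
B natural minor scale: B C# D E F# G A
Diatonic triad on degree 3 stacks scale notes 3, 5, 7: D F# A
D→F# = 4 semitones; D→A = 7 semitones → major triad
= D F# A (major)


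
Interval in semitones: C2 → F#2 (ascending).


Absolute semitone position = octave×12 + chromatic position
C2: 2×12 + 0 = 24
F#2: 2×12 + 6 = 30
Difference = 30 - 24 = 6
= 6 semitones


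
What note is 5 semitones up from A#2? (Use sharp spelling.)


Reasoning:
A#2: chromatic position 10 in octave 2 → absolute = 2×12 + 10 = 34
Transpose up 5: 34 + 5 = 39
39 = 3×12 + 3 → D# in octave 3
Result = D#3


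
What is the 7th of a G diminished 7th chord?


Diminished 7th chord = root + minor 3rd + diminished 5th + diminished 7th
Seventh chords stack in thirds, so the letter names are G-B-D-F
Root: G
Minor 3rd above G: Bb
Diminished 5th above G: Db
Diminished 7th above G: Fb
The 7th = Fb


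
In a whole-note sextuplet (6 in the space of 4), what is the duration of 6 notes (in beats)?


Solution.
Sextuplet: 6 notes occupy the space of 4 whole notes
Space = 4 × 4 = 16 beats
Each sextuplet note = 16 / 6 = 8/3 beats
6 notes = 6 × 8/3 = 16
= 16 beats


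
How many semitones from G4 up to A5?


Working:
Absolute semitone position = octave×12 + chromatic position
G4: 4×12 + 7 = 55
A5: 5×12 + 9 = 69
Difference = 69 - 55 = 14
= 14 semitones


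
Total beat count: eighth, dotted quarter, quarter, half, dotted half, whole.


Working:
Beat values:
  eighth = 0.5 beats
  dotted quarter = 1.5 beats
  quarter = 1 beat
  half = 2 beats
  dotted half = 3 beats
  whole = 4 beats
Sum = 0.5 + 1.5 + 1 + 2 + 3 + 4
= 12 beats


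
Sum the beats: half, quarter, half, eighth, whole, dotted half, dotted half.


Let's work it out.
Beat values:
  half = 2 beats
  quarter = 1 beat
  half = 2 beats
  eighth = 0.5 beats
  whole = 4 beats
  dotted half = 3 beats
  dotted half = 3 beats
Sum = 2 + 1 + 2 + 0.5 + 4 + 3 + 3
= 15.5 beats


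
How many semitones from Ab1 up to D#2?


Reasoning:
Absolute semitone position = octave×12 + chromatic position
Ab1: 1×12 + 8 = 20
D#2: 2×12 + 3 = 27
Difference = 27 - 20 = 7
= 7 semitones


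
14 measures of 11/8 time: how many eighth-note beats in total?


Time signature 11/8: the bottom number 8 means the eighth note gets one count
The top number 11 means 11 eighth-note beats per measure
Total = 11 × 14 measures
= 154 eighth-note beats


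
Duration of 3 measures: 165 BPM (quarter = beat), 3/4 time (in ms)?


Reasoning:
Quarter-note beat duration = 60000 / 165 ms
Beats per measure (3/4) = 3
One measure = 3 × 60000 / 165 = 180000 / 165 ms
3 measures = 3 × 180000 / 165 = 540000 / 165
= 3272.7 ms


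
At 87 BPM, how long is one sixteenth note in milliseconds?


Solution.
One quarter-note beat = 60000 / BPM = 60000 / 87 ms
Sixteenth note = 1/4 × quarter note
Duration = 1/4 × 60000 / 87 = 15000 / 87
= 172.4 ms


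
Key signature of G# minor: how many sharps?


Solution.
Sharp minor keys follow the circle of fifths: A(0), E(1), B(2), F#(3), C#(4), G#(5), D#(6), A#(7)
G# minor has 5 sharps
Order of sharps: F# C# G# D# A# E# B# → first 5: F#, C#, G#, D#, A#
= 5 sharps


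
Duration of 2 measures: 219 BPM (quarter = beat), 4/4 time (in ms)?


Quarter-note beat duration = 60000 / 219 ms
Beats per measure (4/4) = 4
One measure = 4 × 60000 / 219 = 240000 / 219 ms
2 measures = 2 × 240000 / 219 = 480000 / 219
= 2191.8 ms


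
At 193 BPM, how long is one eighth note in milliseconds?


Step by step:
One quarter-note beat = 60000 / BPM = 60000 / 193 ms
Eighth note = 1/2 × quarter note
Duration = 1/2 × 60000 / 193 = 30000 / 193
= 155.4 ms


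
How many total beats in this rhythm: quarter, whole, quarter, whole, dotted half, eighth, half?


Step by step:
Beat values:
  quarter = 1 beat
  whole = 4 beats
  quarter = 1 beat
  whole = 4 beats
  dotted half = 3 beats
  eighth = 0.5 beats
  half = 2 beats
Sum = 1 + 4 + 1 + 4 + 3 + 0.5 + 2
= 15.5 beats


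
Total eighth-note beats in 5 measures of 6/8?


Reasoning:
Time signature 6/8: the bottom number 8 means the eighth note gets one count
The top number 6 means 6 eighth-note beats per measure
Total = 6 × 5 measures
= 30 eighth-note beats


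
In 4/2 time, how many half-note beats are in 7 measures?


Let's work it out.
Time signature 4/2: the bottom number 2 means the half note gets one count
The top number 4 means 4 half-note beats per measure
Total = 4 × 7 measures
= 28 half-note beats


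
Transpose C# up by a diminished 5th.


Working:
diminished 5th: 5 letter names, 6 semitones
Letter: C + 4 → G
Pitch: C# + 6 semitones, spelled as a G → G
= G


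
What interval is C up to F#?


Reasoning:
Letter names: C → F spans 4 letter names → a 4th
Semitones: C → F# = 6 half-steps
A 4th of 6 semitones is an augmented 4th
= augmented 4th


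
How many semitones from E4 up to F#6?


Let's work it out.
Absolute semitone position = octave×12 + chromatic position
E4: 4×12 + 4 = 52
F#6: 6×12 + 6 = 78
Difference = 78 - 52 = 26
= 26 semitones


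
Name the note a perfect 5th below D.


Working:
A 5th spans 5 letter names, so from D we land on G
A perfect 5th = 7 semitones below D
Spell G at that pitch: G
= G


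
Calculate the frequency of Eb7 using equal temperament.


Let's work it out.
f = 440 × 2^(n/12) where n = semitones from A4
Eb7: 30 semitones from A4
f = 440 × 2^(30/12)
f = 2489.02 Hz


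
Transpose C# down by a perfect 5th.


perfect 5th: 5 letter names, 7 semitones
Letter: C - 4 → F
Pitch: C# - 7 semitones, spelled as an F → F#
= F#
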